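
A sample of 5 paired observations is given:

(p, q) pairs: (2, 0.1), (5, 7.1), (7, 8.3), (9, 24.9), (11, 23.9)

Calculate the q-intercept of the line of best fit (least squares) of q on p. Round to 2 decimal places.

-7.14

n = 5, Σx = 34, Σy = 64.3, Σxy = 580.8, Σx² = 280
Sxx = Σx² − (Σx)²/n = 280 − 231.2 = 48.8
Sxy = Σxy − (Σx)(Σy)/n = 580.8 − 437.24 = 143.56
b = Sxy/Sxx = 143.56/48.8 = 2.941803
a = ȳ − b·x̄ = 12.86 − 2.941803·6.8 = -7.144262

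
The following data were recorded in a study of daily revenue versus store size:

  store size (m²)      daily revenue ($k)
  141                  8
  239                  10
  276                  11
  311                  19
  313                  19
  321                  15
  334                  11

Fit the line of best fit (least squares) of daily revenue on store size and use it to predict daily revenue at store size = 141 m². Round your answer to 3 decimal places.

n = 7, Σx = 1935, Σy = 93, Σxy = 26899, Σx² = 562465
Sxx = Σx² − (Σx)²/n = 562465 − 534889.285714 = 27575.714286
Sxy = Σxy − (Σx)(Σy)/n = 26899 − 25707.857143 = 1191.142857
b = Sxy/Sxx = 1191.142857/27575.714286 = 0.043195
a = ȳ − b·x̄ = 13.285714 − 0.043195·276.428571 = 1.345283
ŷ(141) = a + b·141 = 1.345283 + 0.043195·141 = 7.435829

7.436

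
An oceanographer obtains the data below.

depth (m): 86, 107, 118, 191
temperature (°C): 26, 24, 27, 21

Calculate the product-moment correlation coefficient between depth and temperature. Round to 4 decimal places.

n = 4, Σx = 502, Σy = 98, Σxy = 12001, Σx² = 69250, Σy² = 2422
Sxx = Σx² − (Σx)²/n = 69250 − 63001 = 6249
Sxy = Σxy − (Σx)(Σy)/n = 12001 − 12299 = -298
Syy = Σy² − (Σy)²/n = 2422 − 2401 = 21
r = Sxy/√(Sxx·Syy) = -298/√(131229) = -298/362.255435 = -0.822624

-0.8226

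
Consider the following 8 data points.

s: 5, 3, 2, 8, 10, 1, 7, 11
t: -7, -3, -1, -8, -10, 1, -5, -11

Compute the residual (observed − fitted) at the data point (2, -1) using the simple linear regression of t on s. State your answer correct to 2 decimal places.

n = 8, Σx = 47, Σy = -44, Σxy = -365, Σx² = 373
Sxx = Σx² − (Σx)²/n = 373 − 276.125 = 96.875
Sxy = Σxy − (Σx)(Σy)/n = -365 − (-258.5) = -106.5
b = Sxy/Sxx = -106.5/96.875 = -1.099355
a = ȳ − b·x̄ = -5.5 − (-1.099355)·5.875 = 0.958710
ŷ(2) = 0.958710 + (-1.099355)·2 = -1.24
residual = y − ŷ = -1 − (-1.24) = 0.24

0.24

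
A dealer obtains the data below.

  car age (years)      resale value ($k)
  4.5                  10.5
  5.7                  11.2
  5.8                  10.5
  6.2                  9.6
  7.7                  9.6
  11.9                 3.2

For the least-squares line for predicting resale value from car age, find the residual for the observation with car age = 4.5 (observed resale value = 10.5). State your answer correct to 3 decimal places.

-1.235

n = 6, Σx = 41.8, Σy = 54.6, Σxy = 343.51, Σx² = 325.72
Sxx = Σx² − (Σx)²/n = 325.72 − 291.206667 = 34.513333
Sxy = Σxy − (Σx)(Σy)/n = 343.51 − 380.38 = -36.87
b = Sxy/Sxx = -36.87/34.513333 = -1.068283
a = ȳ − b·x̄ = 9.1 − (-1.068283)·6.966667 = 16.542370
ŷ(4.5) = 16.542370 + (-1.068283)·4.5 = 11.735098
residual = y − ŷ = 10.5 − 11.735098 = -1.235098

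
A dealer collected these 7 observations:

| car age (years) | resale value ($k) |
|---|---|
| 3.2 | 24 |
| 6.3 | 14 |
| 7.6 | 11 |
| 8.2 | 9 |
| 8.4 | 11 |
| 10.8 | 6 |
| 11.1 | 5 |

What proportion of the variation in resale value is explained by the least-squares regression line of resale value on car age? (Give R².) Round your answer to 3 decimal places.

n = 7, Σx = 55.6, Σy = 80, Σxy = 535.1, Σx² = 485.34, Σy² = 1156
Sxx = Σx² − (Σx)²/n = 485.34 − 441.622857 = 43.717143
Sxy = Σxy − (Σx)(Σy)/n = 535.1 − 635.428571 = -100.328571
Syy = Σy² − (Σy)²/n = 1156 − 914.285714 = 241.714286
R² = Sxy²/(Sxx·Syy) = (-100.328571)²/(43.717143·241.714286) = 0.952566

0.953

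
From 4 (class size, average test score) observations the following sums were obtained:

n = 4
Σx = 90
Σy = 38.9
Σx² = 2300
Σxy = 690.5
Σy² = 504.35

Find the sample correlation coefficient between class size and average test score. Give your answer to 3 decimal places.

Sxx = Σx² − (Σx)²/n = 2300 − 2025 = 275
Sxy = Σxy − (Σx)(Σy)/n = 690.5 − 875.25 = -184.75
Syy = Σy² − (Σy)²/n = 504.35 − 378.3025 = 126.0475
r = Sxy/√(Sxx·Syy) = -184.75/√(34663.0625) = -184.75/186.180188 = -0.992318

-0.992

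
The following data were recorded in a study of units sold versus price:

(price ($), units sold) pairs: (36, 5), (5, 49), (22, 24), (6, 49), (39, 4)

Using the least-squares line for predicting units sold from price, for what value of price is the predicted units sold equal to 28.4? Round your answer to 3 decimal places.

20.013

n = 5, Σx = 108, Σy = 131, Σxy = 1403, Σx² = 3362
Sxx = Σx² − (Σx)²/n = 3362 − 2332.8 = 1029.2
Sxy = Σxy − (Σx)(Σy)/n = 1403 − 2829.6 = -1426.6
b = Sxy/Sxx = -1426.6/1029.2 = -1.386125
a = ȳ − b·x̄ = 26.2 − (-1.386125)·21.6 = 56.140303
Set a + b·x = 28.4: x = (28.4 − 56.140303) / (-1.386125) = 20.012842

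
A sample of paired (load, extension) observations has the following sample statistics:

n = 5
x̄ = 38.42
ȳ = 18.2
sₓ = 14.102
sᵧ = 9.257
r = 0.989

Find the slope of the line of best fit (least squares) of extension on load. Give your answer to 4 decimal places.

0.6492

b = r · sᵧ/sₓ = 0.989 · 9.257/14.102 = 0.649211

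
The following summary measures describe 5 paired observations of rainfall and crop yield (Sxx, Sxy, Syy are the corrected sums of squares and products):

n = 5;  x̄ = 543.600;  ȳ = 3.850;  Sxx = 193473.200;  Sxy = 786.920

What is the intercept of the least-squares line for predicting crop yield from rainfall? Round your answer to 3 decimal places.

1.639

b = Sxy/Sxx = 786.92/193473.2 = 0.004067
a = ȳ − b·x̄ = 3.85 − 0.004067·543.6 = 1.638998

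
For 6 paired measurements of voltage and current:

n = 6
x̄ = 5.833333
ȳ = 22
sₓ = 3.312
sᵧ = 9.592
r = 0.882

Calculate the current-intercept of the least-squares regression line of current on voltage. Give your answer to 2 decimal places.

7.10

b = r · sᵧ/sₓ = 0.882 · 9.592/3.312 = 2.554391
a = ȳ − b·x̄ = 22 − 2.554391·5.833333 = 7.099385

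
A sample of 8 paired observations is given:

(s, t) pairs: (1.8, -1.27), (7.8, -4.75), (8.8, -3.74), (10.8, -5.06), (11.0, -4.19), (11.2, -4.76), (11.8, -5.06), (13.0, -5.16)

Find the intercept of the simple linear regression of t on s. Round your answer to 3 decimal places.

-1.039

n = 8, Σx = 76.2, Σy = -33.99, Σxy = -353.086, Σx² = 812.84
Sxx = Σx² − (Σx)²/n = 812.84 − 725.805 = 87.035
Sxy = Σxy − (Σx)(Σy)/n = -353.086 − (-323.75475) = -29.33125
b = Sxy/Sxx = -29.33125/87.035 = -0.337005
a = ȳ − b·x̄ = -4.24875 − (-0.337005)·9.525 = -1.038775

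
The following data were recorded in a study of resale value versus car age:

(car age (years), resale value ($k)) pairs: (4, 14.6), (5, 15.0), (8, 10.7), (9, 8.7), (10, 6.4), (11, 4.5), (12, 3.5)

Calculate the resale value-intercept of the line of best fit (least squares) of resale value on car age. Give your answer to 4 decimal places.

21.8569

n = 7, Σx = 59, Σy = 63.4, Σxy = 452.8, Σx² = 551
Sxx = Σx² − (Σx)²/n = 551 − 497.285714 = 53.714286
Sxy = Σxy − (Σx)(Σy)/n = 452.8 − 534.371429 = -81.571429
b = Sxy/Sxx = -81.571429/53.714286 = -1.518617
a = ȳ − b·x̄ = 9.057143 − (-1.518617)·8.428571 = 21.856915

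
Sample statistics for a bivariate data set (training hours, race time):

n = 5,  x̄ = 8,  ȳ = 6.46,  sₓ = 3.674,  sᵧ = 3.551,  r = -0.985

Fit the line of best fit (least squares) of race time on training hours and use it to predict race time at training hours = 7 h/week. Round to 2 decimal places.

7.41

b = r · sᵧ/sₓ = -0.985 · 3.551/3.674 = -0.952024
a = ȳ − b·x̄ = 6.46 − (-0.952024)·8 = 14.076189
ŷ(7) = a + b·7 = 14.076189 + (-0.952024)·7 = 7.412024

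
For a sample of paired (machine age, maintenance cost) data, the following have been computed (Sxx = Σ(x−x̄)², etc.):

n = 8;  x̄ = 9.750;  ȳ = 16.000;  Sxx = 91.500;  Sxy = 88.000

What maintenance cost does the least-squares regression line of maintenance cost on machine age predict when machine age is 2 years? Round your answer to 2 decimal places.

8.55

b = Sxy/Sxx = 88/91.5 = 0.961749
a = ȳ − b·x̄ = 16 − 0.961749·9.75 = 6.622951
ŷ(2) = a + b·2 = 6.622951 + 0.961749·2 = 8.546448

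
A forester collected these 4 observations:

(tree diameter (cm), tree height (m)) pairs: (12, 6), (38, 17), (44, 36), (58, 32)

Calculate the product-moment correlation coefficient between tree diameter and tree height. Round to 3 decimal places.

n = 4, Σx = 152, Σy = 91, Σxy = 4158, Σx² = 6888, Σy² = 2645
Sxx = Σx² − (Σx)²/n = 6888 − 5776 = 1112
Sxy = Σxy − (Σx)(Σy)/n = 4158 − 3458 = 700
Syy = Σy² − (Σy)²/n = 2645 − 2070.25 = 574.75
r = Sxy/√(Sxx·Syy) = 700/√(639122) = 700/799.451062 = 0.875601

0.876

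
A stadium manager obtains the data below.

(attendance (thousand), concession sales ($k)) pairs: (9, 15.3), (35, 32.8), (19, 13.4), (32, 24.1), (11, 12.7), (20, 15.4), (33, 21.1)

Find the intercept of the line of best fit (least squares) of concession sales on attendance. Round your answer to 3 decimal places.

n = 7, Σx = 159, Σy = 134.8, Σxy = 3455.5, Σx² = 4301
Sxx = Σx² − (Σx)²/n = 4301 − 3611.571429 = 689.428571
Sxy = Σxy − (Σx)(Σy)/n = 3455.5 − 3061.885714 = 393.614286
b = Sxy/Sxx = 393.614286/689.428571 = 0.570928
a = ȳ − b·x̄ = 19.257143 − 0.570928·22.714286 = 6.288914

6.289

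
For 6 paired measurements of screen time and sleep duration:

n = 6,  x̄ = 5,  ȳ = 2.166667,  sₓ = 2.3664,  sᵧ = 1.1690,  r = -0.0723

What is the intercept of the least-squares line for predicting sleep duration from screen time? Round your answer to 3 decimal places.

2.345

b = r · sᵧ/sₓ = -0.0723 · 1.169/2.3664 = -0.035716
a = ȳ − b·x̄ = 2.166667 − (-0.035716)·5 = 2.345248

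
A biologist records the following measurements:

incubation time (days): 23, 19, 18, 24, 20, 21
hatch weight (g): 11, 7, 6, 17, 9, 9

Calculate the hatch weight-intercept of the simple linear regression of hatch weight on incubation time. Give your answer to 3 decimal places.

n = 6, Σx = 125, Σy = 59, Σxy = 1271, Σx² = 2631
Sxx = Σx² − (Σx)²/n = 2631 − 2604.166667 = 26.833333
Sxy = Σxy − (Σx)(Σy)/n = 1271 − 1229.166667 = 41.833333
b = Sxy/Sxx = 41.833333/26.833333 = 1.559006
a = ȳ − b·x̄ = 9.833333 − 1.559006·20.833333 = -22.645963

-22.646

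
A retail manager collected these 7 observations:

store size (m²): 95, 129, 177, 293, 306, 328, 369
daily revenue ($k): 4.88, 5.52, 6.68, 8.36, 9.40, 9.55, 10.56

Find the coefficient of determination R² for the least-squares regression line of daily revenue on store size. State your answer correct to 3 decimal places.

0.987

n = 7, Σx = 1697, Σy = 54.95, Σxy = 14712.96, Σx² = 480225, Σy² = 459.8729
Sxx = Σx² − (Σx)²/n = 480225 − 411401.285714 = 68823.714286
Sxy = Σxy − (Σx)(Σy)/n = 14712.96 − 13321.45 = 1391.51
Syy = Σy² − (Σy)²/n = 459.8729 − 431.3575 = 28.5154
R² = Sxy²/(Sxx·Syy) = (1391.51)²/(68823.714286·28.5154) = 0.986632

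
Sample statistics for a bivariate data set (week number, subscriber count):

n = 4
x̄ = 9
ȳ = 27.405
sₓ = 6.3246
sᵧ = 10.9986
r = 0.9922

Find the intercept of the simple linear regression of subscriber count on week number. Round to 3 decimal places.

11.876

b = r · sᵧ/sₓ = 0.9922 · 10.9986/6.3246 = 1.725455
a = ȳ − b·x̄ = 27.405 − 1.725455·9 = 11.875908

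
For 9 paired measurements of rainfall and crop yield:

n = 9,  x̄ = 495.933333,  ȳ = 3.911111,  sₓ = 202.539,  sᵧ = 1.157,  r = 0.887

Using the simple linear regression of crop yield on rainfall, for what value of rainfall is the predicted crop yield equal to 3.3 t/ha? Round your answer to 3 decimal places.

375.327

b = r · sᵧ/sₓ = 0.887 · 1.157/202.539 = 0.005067
a = ȳ − b·x̄ = 3.911111 − 0.005067·495.933333 = 1.398232
Set a + b·x = 3.3: x = (3.3 − 1.398232) / 0.005067 = 375.326536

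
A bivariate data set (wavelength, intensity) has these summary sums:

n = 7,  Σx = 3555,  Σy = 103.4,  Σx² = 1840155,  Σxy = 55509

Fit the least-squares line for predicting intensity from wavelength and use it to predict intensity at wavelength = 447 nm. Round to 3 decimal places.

9.519

Sxx = Σx² − (Σx)²/n = 1840155 − 1805432.142857 = 34722.857143
Sxy = Σxy − (Σx)(Σy)/n = 55509 − 52512.428571 = 2996.571429
b = Sxy/Sxx = 2996.571429/34722.857143 = 0.086300
a = ȳ − b·x̄ = 14.771429 − 0.086300·507.857143 = -29.056480
ŷ(447) = a + b·447 = -29.056480 + 0.086300·447 = 9.519477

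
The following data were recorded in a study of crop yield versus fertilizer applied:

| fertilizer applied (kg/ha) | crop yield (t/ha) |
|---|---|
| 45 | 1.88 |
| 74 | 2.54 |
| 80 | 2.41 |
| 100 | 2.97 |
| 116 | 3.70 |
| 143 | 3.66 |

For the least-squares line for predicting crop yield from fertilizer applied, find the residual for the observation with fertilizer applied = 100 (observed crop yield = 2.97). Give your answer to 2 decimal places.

n = 6, Σx = 558, Σy = 17.16, Σxy = 1714.94, Σx² = 57806
Sxx = Σx² − (Σx)²/n = 57806 − 51894 = 5912
Sxy = Σxy − (Σx)(Σy)/n = 1714.94 − 1595.88 = 119.06
b = Sxy/Sxx = 119.06/5912 = 0.020139
a = ȳ − b·x̄ = 2.86 − 0.020139·93 = 0.987101
ŷ(100) = 0.987101 + 0.020139·100 = 3.000971
residual = y − ŷ = 2.97 − 3.000971 = -0.030971

-0.03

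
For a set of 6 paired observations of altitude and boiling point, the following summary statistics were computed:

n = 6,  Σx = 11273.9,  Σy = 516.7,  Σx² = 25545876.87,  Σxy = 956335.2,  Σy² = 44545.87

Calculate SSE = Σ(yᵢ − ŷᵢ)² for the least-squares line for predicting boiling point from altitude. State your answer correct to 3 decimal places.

0.956

Sxx = Σx² − (Σx)²/n = 25545876.87 − 21183470.201667 = 4362406.668333
Sxy = Σxy − (Σx)(Σy)/n = 956335.2 − 970870.688333 = -14535.488333
Syy = Σy² − (Σy)²/n = 44545.87 − 44496.481667 = 49.388333
b = Sxy/Sxx = -14535.488333/4362406.668333 = -0.003332
SSE = Syy − b·Sxy = 49.388333 − (-0.003332)·(-14535.488333) = 0.956255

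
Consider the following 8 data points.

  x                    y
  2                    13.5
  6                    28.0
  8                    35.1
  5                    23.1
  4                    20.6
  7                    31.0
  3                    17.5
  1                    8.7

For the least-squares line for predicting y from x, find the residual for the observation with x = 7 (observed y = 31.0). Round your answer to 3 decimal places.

n = 8, Σx = 36, Σy = 177.5, Σxy = 951.9, Σx² = 204
Sxx = Σx² − (Σx)²/n = 204 − 162 = 42
Sxy = Σxy − (Σx)(Σy)/n = 951.9 − 798.75 = 153.15
b = Sxy/Sxx = 153.15/42 = 3.646429
a = ȳ − b·x̄ = 22.1875 − 3.646429·4.5 = 5.778571
ŷ(7) = 5.778571 + 3.646429·7 = 31.303571
residual = y − ŷ = 31.0 − 31.303571 = -0.303571

-0.304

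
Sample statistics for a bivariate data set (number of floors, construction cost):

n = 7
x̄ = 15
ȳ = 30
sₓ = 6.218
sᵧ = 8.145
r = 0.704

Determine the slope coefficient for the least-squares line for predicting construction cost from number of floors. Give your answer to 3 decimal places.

b = r · sᵧ/sₓ = 0.704 · 8.145/6.218 = 0.922174

0.922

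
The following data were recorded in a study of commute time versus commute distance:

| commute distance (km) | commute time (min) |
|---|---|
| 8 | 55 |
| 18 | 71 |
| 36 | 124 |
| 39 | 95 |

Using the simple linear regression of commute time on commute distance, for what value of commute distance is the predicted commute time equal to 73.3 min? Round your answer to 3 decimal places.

n = 4, Σx = 101, Σy = 345, Σxy = 9887, Σx² = 3205
Sxx = Σx² − (Σx)²/n = 3205 − 2550.25 = 654.75
Sxy = Σxy − (Σx)(Σy)/n = 9887 − 8711.25 = 1175.75
b = Sxy/Sxx = 1175.75/654.75 = 1.795724
a = ȳ − b·x̄ = 86.25 − 1.795724·25.25 = 40.907980
Set a + b·x = 73.3: x = (73.3 − 40.907980) / 1.795724 = 18.038422

18.038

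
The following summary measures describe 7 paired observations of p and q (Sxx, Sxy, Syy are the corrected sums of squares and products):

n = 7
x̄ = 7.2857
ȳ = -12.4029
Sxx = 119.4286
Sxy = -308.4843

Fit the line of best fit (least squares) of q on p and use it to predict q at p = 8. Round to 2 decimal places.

b = Sxy/Sxx = -308.4843/119.4286 = -2.583002
a = ȳ − b·x̄ = -12.4029 − (-2.583002)·7.2857 = 6.416077
ŷ(8) = a + b·8 = 6.416077 + (-2.583002)·8 = -14.247938

-14.25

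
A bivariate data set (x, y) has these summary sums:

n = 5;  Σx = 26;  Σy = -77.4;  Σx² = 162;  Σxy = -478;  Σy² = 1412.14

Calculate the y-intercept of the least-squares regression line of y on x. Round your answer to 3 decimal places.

Sxx = Σx² − (Σx)²/n = 162 − 135.2 = 26.8
Sxy = Σxy − (Σx)(Σy)/n = -478 − (-402.48) = -75.52
b = Sxy/Sxx = -75.52/26.8 = -2.817910
a = ȳ − b·x̄ = -15.48 − (-2.817910)·5.2 = -0.826866

-0.827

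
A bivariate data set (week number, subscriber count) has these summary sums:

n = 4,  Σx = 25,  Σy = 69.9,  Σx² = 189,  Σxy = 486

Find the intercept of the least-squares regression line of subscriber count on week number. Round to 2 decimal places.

Sxx = Σx² − (Σx)²/n = 189 − 156.25 = 32.75
Sxy = Σxy − (Σx)(Σy)/n = 486 − 436.875 = 49.125
b = Sxy/Sxx = 49.125/32.75 = 1.5
a = ȳ − b·x̄ = 17.475 − 1.5·6.25 = 8.1

8.10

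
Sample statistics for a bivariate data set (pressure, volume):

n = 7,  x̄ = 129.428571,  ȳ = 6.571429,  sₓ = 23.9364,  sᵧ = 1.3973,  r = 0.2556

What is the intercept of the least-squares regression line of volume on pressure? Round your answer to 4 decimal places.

4.6403

b = r · sᵧ/sₓ = 0.2556 · 1.3973/23.9364 = 0.014921
a = ȳ − b·x̄ = 6.571429 − 0.014921·129.428571 = 4.640253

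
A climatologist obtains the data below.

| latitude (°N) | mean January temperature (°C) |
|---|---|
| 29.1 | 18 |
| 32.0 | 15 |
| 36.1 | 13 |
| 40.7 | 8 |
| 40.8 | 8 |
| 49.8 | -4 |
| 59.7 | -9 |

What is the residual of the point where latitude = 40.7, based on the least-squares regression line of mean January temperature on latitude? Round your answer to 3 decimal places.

n = 7, Σx = 288.2, Σy = 49, Σxy = 1388.6, Σx² = 12539.28
Sxx = Σx² − (Σx)²/n = 12539.28 − 11865.605714 = 673.674286
Sxy = Σxy − (Σx)(Σy)/n = 1388.6 − 2017.4 = -628.8
b = Sxy/Sxx = -628.8/673.674286 = -0.933389
a = ȳ − b·x̄ = 7 − (-0.933389)·41.171429 = 45.428948
ŷ(40.7) = 45.428948 + (-0.933389)·40.7 = 7.440026
residual = y − ŷ = 8 − 7.440026 = 0.559974

0.560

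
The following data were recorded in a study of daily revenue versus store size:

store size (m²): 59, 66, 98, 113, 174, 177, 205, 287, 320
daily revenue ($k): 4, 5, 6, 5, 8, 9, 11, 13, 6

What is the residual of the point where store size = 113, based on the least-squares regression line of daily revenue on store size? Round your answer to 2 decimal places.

n = 9, Σx = 1499, Σy = 67, Σxy = 12610, Σx² = 318609
Sxx = Σx² − (Σx)²/n = 318609 − 249666.777778 = 68942.222222
Sxy = Σxy − (Σx)(Σy)/n = 12610 − 11159.222222 = 1450.777778
b = Sxy/Sxx = 1450.777778/68942.222222 = 0.021043
a = ȳ − b·x̄ = 7.444444 − 0.021043·166.555556 = 3.939552
ŷ(113) = 3.939552 + 0.021043·113 = 6.317454
residual = y − ŷ = 5 − 6.317454 = -1.317454

-1.32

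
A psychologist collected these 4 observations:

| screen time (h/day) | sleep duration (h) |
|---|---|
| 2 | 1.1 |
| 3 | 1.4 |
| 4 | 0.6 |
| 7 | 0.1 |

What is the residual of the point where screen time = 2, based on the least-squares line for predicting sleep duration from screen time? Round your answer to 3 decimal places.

n = 4, Σx = 16, Σy = 3.2, Σxy = 9.5, Σx² = 78
Sxx = Σx² − (Σx)²/n = 78 − 64 = 14
Sxy = Σxy − (Σx)(Σy)/n = 9.5 − 12.8 = -3.3
b = Sxy/Sxx = -3.3/14 = -0.235714
a = ȳ − b·x̄ = 0.8 − (-0.235714)·4 = 1.742857
ŷ(2) = 1.742857 + (-0.235714)·2 = 1.271429
residual = y − ŷ = 1.1 − 1.271429 = -0.171429

-0.171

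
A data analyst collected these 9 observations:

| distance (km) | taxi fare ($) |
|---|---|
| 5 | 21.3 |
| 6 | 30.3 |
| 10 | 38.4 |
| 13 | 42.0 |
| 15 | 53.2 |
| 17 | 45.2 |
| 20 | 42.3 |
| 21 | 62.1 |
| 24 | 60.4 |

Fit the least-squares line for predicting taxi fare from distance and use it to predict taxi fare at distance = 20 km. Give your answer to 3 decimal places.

53.626

n = 9, Σx = 131, Σy = 395.2, Σxy = 6384.4, Σx² = 2261
Sxx = Σx² − (Σx)²/n = 2261 − 1906.777778 = 354.222222
Sxy = Σxy − (Σx)(Σy)/n = 6384.4 − 5752.355556 = 632.044444
b = Sxy/Sxx = 632.044444/354.222222 = 1.784316
a = ȳ − b·x̄ = 43.911111 − 1.784316·14.555556 = 17.939398
ŷ(20) = a + b·20 = 17.939398 + 1.784316·20 = 53.625721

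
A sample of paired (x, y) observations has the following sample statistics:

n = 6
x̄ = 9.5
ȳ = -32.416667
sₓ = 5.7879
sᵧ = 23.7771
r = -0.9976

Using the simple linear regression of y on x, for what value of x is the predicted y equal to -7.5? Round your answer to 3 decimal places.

b = r · sᵧ/sₓ = -0.9976 · 23.7771/5.7879 = -4.098211
a = ȳ − b·x̄ = -32.416667 − (-4.098211)·9.5 = 6.516337
Set a + b·x = -7.5: x = (-7.5 − 6.516337) / (-4.098211) = 3.420111

3.420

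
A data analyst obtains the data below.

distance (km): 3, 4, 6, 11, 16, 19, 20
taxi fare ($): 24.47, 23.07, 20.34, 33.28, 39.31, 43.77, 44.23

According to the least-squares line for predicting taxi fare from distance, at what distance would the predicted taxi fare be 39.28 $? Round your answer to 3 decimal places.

n = 7, Σx = 79, Σy = 228.47, Σxy = 2999, Σx² = 1199
Sxx = Σx² − (Σx)²/n = 1199 − 891.571429 = 307.428571
Sxy = Σxy − (Σx)(Σy)/n = 2999 − 2578.447143 = 420.552857
b = Sxy/Sxx = 420.552857/307.428571 = 1.367969
a = ȳ − b·x̄ = 32.638571 − 1.367969·11.285714 = 17.200060
Set a + b·x = 39.28: x = (39.28 − 17.200060) / 1.367969 = 16.140669

16.141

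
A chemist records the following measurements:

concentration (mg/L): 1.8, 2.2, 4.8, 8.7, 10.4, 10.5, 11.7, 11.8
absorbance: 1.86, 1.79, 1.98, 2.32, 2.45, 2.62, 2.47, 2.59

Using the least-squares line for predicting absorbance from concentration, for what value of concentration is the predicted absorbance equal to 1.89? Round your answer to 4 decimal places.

2.9859

n = 8, Σx = 61.9, Σy = 18.08, Σxy = 149.425, Σx² = 601.35
Sxx = Σx² − (Σx)²/n = 601.35 − 478.95125 = 122.39875
Sxy = Σxy − (Σx)(Σy)/n = 149.425 − 139.894 = 9.531
b = Sxy/Sxx = 9.531/122.39875 = 0.077868
a = ȳ − b·x̄ = 2.26 − 0.077868·7.7375 = 1.657493
Set a + b·x = 1.89: x = (1.89 − 1.657493) / 0.077868 = 2.985896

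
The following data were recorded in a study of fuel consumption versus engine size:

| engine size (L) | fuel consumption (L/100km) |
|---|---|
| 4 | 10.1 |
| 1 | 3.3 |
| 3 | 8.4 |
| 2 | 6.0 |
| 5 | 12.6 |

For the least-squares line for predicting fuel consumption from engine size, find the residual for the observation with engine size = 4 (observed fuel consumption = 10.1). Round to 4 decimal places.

n = 5, Σx = 15, Σy = 40.4, Σxy = 143.9, Σx² = 55
Sxx = Σx² − (Σx)²/n = 55 − 45 = 10
Sxy = Σxy − (Σx)(Σy)/n = 143.9 − 121.2 = 22.7
b = Sxy/Sxx = 22.7/10 = 2.27
a = ȳ − b·x̄ = 8.08 − 2.27·3 = 1.27
ŷ(4) = 1.27 + 2.27·4 = 10.35
residual = y − ŷ = 10.1 − 10.35 = -0.25

-0.2500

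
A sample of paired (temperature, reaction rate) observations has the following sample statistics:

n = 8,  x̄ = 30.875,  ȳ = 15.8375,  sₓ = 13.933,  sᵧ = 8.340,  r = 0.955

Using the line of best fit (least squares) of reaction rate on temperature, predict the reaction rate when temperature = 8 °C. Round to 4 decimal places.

b = r · sᵧ/sₓ = 0.955 · 8.34/13.933 = 0.571643
a = ȳ − b·x̄ = 15.8375 − 0.571643·30.875 = -1.811973
ŷ(8) = a + b·8 = -1.811973 + 0.571643·8 = 2.761170

2.7612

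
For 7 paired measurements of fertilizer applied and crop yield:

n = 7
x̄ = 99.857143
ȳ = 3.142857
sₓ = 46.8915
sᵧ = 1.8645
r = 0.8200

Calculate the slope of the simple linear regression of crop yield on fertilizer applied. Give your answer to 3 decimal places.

0.033

b = r · sᵧ/sₓ = 0.82 · 1.8645/46.8915 = 0.032605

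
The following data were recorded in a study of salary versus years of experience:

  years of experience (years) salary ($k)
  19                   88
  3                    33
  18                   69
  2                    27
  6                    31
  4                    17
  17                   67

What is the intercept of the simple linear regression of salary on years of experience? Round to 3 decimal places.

n = 7, Σx = 69, Σy = 332, Σxy = 4460, Σx² = 1039
Sxx = Σx² − (Σx)²/n = 1039 − 680.142857 = 358.857143
Sxy = Σxy − (Σx)(Σy)/n = 4460 − 3272.571429 = 1187.428571
b = Sxy/Sxx = 1187.428571/358.857143 = 3.308917
a = ȳ − b·x̄ = 47.428571 − 3.308917·9.857143 = 14.812102

14.812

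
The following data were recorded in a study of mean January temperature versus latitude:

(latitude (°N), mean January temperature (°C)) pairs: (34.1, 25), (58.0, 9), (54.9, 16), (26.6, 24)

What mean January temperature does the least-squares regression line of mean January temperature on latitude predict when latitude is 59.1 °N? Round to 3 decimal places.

11.458

n = 4, Σx = 173.6, Σy = 74, Σxy = 2891.3, Σx² = 8248.38
Sxx = Σx² − (Σx)²/n = 8248.38 − 7534.24 = 714.14
Sxy = Σxy − (Σx)(Σy)/n = 2891.3 − 3211.6 = -320.3
b = Sxy/Sxx = -320.3/714.14 = -0.448511
a = ȳ − b·x̄ = 18.5 − (-0.448511)·43.4 = 37.965399
ŷ(59.1) = a + b·59.1 = 37.965399 + (-0.448511)·59.1 = 11.458370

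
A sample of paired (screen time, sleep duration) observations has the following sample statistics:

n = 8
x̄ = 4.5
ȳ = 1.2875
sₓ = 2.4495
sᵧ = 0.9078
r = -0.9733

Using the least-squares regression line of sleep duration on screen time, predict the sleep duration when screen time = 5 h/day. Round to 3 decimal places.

1.107

b = r · sᵧ/sₓ = -0.9733 · 0.9078/2.4495 = -0.360711
a = ȳ − b·x̄ = 1.2875 − (-0.360711)·4.5 = 2.910700
ŷ(5) = a + b·5 = 2.910700 + (-0.360711)·5 = 1.107144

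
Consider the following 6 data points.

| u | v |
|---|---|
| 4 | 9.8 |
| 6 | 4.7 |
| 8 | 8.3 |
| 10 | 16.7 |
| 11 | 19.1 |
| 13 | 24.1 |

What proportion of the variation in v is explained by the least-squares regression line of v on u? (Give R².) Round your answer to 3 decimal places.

n = 6, Σx = 52, Σy = 82.7, Σxy = 824.2, Σx² = 506, Σy² = 1411.53
Sxx = Σx² − (Σx)²/n = 506 − 450.666667 = 55.333333
Sxy = Σxy − (Σx)(Σy)/n = 824.2 − 716.733333 = 107.466667
Syy = Σy² − (Σy)²/n = 1411.53 − 1139.881667 = 271.648333
R² = Sxy²/(Sxx·Syy) = (107.466667)²/(55.333333·271.648333) = 0.768340

0.768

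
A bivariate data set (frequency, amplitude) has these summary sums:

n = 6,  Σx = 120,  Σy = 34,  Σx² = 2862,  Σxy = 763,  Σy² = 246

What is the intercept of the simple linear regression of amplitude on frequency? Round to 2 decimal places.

Sxx = Σx² − (Σx)²/n = 2862 − 2400 = 462
Sxy = Σxy − (Σx)(Σy)/n = 763 − 680 = 83
b = Sxy/Sxx = 83/462 = 0.179654
a = ȳ − b·x̄ = 5.666667 − 0.179654·20 = 2.073593

2.07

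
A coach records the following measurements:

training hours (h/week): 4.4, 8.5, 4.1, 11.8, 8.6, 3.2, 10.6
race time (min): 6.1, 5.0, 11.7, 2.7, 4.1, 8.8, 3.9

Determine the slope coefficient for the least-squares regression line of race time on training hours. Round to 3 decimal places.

n = 7, Σx = 51.2, Σy = 42.3, Σxy = 253.93, Σx² = 444.22
Sxx = Σx² − (Σx)²/n = 444.22 − 374.491429 = 69.728571
Sxy = Σxy − (Σx)(Σy)/n = 253.93 − 309.394286 = -55.464286
b = Sxy/Sxx = -55.464286/69.728571 = -0.795431

-0.795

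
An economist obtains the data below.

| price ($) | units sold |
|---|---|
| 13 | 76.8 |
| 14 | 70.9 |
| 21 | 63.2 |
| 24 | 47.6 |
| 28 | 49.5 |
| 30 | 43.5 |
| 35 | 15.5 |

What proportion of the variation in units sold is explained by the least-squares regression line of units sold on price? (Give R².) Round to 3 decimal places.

0.902

n = 7, Σx = 165, Σy = 367, Σxy = 7694.1, Σx² = 4291, Σy² = 21767.8
Sxx = Σx² − (Σx)²/n = 4291 − 3889.285714 = 401.714286
Sxy = Σxy − (Σx)(Σy)/n = 7694.1 − 8650.714286 = -956.614286
Syy = Σy² − (Σy)²/n = 21767.8 − 19241.285714 = 2526.514286
R² = Sxy²/(Sxx·Syy) = (-956.614286)²/(401.714286·2526.514286) = 0.901643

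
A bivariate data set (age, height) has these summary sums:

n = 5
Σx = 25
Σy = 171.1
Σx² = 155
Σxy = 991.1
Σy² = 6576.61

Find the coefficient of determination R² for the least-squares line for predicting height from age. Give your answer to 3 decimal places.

Sxx = Σx² − (Σx)²/n = 155 − 125 = 30
Sxy = Σxy − (Σx)(Σy)/n = 991.1 − 855.5 = 135.6
Syy = Σy² − (Σy)²/n = 6576.61 − 5855.042 = 721.568
R² = Sxy²/(Sxx·Syy) = (135.6)²/(30·721.568) = 0.849417

0.849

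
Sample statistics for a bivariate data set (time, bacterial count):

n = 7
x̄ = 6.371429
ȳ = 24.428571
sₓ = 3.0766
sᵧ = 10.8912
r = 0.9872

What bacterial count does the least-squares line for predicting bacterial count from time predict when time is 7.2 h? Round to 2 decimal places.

b = r · sᵧ/sₓ = 0.9872 · 10.8912/3.0766 = 3.494700
a = ȳ − b·x̄ = 24.428571 − 3.494700·6.371429 = 2.162341
ŷ(7.2) = a + b·7.2 = 2.162341 + 3.494700·7.2 = 27.324178

27.32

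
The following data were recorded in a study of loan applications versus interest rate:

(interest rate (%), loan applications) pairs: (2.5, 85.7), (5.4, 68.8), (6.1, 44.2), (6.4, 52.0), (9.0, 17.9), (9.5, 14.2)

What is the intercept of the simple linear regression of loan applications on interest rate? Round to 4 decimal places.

116.5395

n = 6, Σx = 38.9, Σy = 282.8, Σxy = 1484.19, Σx² = 284.83
Sxx = Σx² − (Σx)²/n = 284.83 − 252.201667 = 32.628333
Sxy = Σxy − (Σx)(Σy)/n = 1484.19 − 1833.486667 = -349.296667
b = Sxy/Sxx = -349.296667/32.628333 = -10.705317
a = ȳ − b·x̄ = 47.133333 − (-10.705317)·6.483333 = 116.539475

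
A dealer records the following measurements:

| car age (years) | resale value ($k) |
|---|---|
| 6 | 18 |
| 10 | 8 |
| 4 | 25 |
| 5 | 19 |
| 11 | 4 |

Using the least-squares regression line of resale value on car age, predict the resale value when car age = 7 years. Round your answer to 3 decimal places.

n = 5, Σx = 36, Σy = 74, Σxy = 427, Σx² = 298
Sxx = Σx² − (Σx)²/n = 298 − 259.2 = 38.8
Sxy = Σxy − (Σx)(Σy)/n = 427 − 532.8 = -105.8
b = Sxy/Sxx = -105.8/38.8 = -2.726804
a = ȳ − b·x̄ = 14.8 − (-2.726804)·7.2 = 34.432990
ŷ(7) = a + b·7 = 34.432990 + (-2.726804)·7 = 15.345361

15.345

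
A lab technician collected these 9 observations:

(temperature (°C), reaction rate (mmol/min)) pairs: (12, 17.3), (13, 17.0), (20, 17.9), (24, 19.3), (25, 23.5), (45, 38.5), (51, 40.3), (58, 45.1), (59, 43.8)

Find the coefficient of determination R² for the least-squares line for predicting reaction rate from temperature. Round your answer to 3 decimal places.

0.974

n = 9, Σx = 307, Σy = 262.7, Σxy = 10825.1, Σx² = 13385, Σy² = 8892.23
Sxx = Σx² − (Σx)²/n = 13385 − 10472.111111 = 2912.888889
Sxy = Σxy − (Σx)(Σy)/n = 10825.1 − 8960.988889 = 1864.111111
Syy = Σy² − (Σy)²/n = 8892.23 − 7667.921111 = 1224.308889
R² = Sxy²/(Sxx·Syy) = (1864.111111)²/(2912.888889·1224.308889) = 0.974381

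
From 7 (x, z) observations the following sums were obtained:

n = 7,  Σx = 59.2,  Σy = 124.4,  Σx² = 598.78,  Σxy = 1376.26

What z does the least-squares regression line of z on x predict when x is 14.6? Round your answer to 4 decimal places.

38.0682

Sxx = Σx² − (Σx)²/n = 598.78 − 500.662857 = 98.117143
Sxy = Σxy − (Σx)(Σy)/n = 1376.26 − 1052.068571 = 324.191429
b = Sxy/Sxx = 324.191429/98.117143 = 3.304126
a = ȳ − b·x̄ = 17.771429 − 3.304126·8.457143 = -10.172039
ŷ(14.6) = a + b·14.6 = -10.172039 + 3.304126·14.6 = 38.068204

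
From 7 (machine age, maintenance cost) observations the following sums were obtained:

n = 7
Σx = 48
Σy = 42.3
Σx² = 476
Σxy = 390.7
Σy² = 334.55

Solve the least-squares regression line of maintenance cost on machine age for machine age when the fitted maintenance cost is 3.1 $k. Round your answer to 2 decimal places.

Sxx = Σx² − (Σx)²/n = 476 − 329.142857 = 146.857143
Sxy = Σxy − (Σx)(Σy)/n = 390.7 − 290.057143 = 100.642857
b = Sxy/Sxx = 100.642857/146.857143 = 0.685311
a = ȳ − b·x̄ = 6.042857 − 0.685311·6.857143 = 1.343580
Set a + b·x = 3.1: x = (3.1 − 1.343580) / 0.685311 = 2.562952

2.56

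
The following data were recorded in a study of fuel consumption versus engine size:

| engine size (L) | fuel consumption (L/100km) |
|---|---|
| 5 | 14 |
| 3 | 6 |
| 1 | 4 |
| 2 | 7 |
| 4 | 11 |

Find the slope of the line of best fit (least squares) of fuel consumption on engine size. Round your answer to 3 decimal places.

n = 5, Σx = 15, Σy = 42, Σxy = 150, Σx² = 55
Sxx = Σx² − (Σx)²/n = 55 − 45 = 10
Sxy = Σxy − (Σx)(Σy)/n = 150 − 126 = 24
b = Sxy/Sxx = 24/10 = 2.4

2.400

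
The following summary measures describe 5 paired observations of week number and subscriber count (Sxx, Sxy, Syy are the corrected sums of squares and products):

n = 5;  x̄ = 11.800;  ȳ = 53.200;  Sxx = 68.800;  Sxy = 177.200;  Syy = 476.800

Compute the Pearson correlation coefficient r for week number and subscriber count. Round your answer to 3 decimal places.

0.978

r = Sxy/√(Sxx·Syy) = 177.2/√(32803.84) = 177.2/181.118304 = 0.978366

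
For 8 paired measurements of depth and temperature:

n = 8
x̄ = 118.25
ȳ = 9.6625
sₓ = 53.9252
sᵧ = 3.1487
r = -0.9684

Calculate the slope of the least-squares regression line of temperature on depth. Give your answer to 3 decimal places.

b = r · sᵧ/sₓ = -0.9684 · 3.1487/53.9252 = -0.056545

-0.057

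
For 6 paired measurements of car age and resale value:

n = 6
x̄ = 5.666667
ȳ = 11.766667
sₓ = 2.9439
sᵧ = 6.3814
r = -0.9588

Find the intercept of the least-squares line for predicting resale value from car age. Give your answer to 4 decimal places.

b = r · sᵧ/sₓ = -0.9588 · 6.3814/2.9439 = -2.078361
a = ȳ − b·x̄ = 11.766667 − (-2.078361)·5.666667 = 23.544045

23.5440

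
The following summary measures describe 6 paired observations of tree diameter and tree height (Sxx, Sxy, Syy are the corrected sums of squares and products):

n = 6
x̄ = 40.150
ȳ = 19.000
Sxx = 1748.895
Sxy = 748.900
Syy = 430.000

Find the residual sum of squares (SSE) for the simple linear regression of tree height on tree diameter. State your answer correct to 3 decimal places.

b = Sxy/Sxx = 748.9/1748.895 = 0.428213
SSE = Syy − b·Sxy = 430 − 0.428213·748.9 = 109.311102

109.311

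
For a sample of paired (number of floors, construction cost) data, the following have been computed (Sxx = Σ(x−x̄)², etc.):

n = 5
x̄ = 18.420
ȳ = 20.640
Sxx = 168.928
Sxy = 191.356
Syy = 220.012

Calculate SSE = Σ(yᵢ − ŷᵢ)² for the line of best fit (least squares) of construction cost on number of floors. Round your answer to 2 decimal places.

3.25

b = Sxy/Sxx = 191.356/168.928 = 1.132767
SSE = Syy − b·Sxy = 220.012 − 1.132767·191.356 = 3.250310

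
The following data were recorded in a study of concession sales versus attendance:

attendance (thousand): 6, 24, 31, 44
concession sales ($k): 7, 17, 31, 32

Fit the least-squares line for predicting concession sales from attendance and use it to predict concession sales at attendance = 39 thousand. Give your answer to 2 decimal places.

n = 4, Σx = 105, Σy = 87, Σxy = 2819, Σx² = 3509
Sxx = Σx² − (Σx)²/n = 3509 − 2756.25 = 752.75
Sxy = Σxy − (Σx)(Σy)/n = 2819 − 2283.75 = 535.25
b = Sxy/Sxx = 535.25/752.75 = 0.711059
a = ȳ − b·x̄ = 21.75 − 0.711059·26.25 = 3.084689
ŷ(39) = a + b·39 = 3.084689 + 0.711059·39 = 30.816008

30.82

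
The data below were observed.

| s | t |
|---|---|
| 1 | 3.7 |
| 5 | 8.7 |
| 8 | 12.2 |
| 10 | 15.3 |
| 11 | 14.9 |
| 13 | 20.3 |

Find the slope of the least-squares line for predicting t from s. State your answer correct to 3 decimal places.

1.300

n = 6, Σx = 48, Σy = 75.1, Σxy = 725.6, Σx² = 480
Sxx = Σx² − (Σx)²/n = 480 − 384 = 96
Sxy = Σxy − (Σx)(Σy)/n = 725.6 − 600.8 = 124.8
b = Sxy/Sxx = 124.8/96 = 1.3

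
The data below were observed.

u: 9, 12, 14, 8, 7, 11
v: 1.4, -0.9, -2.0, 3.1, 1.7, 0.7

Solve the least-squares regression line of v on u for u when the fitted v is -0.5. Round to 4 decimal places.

n = 6, Σx = 61, Σy = 4, Σxy = 18.2, Σx² = 655
Sxx = Σx² − (Σx)²/n = 655 − 620.166667 = 34.833333
Sxy = Σxy − (Σx)(Σy)/n = 18.2 − 40.666667 = -22.466667
b = Sxy/Sxx = -22.466667/34.833333 = -0.644976
a = ȳ − b·x̄ = 0.666667 − (-0.644976)·10.166667 = 7.223923
Set a + b·x = -0.5: x = (-0.5 − 7.223923) / (-0.644976) = 11.975519

11.9755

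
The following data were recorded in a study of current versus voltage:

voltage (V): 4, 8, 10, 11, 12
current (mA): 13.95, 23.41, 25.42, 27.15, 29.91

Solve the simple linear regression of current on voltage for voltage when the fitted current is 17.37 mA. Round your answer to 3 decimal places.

5.541

n = 5, Σx = 45, Σy = 119.84, Σxy = 1154.85, Σx² = 445
Sxx = Σx² − (Σx)²/n = 445 − 405 = 40
Sxy = Σxy − (Σx)(Σy)/n = 1154.85 − 1078.56 = 76.29
b = Sxy/Sxx = 76.29/40 = 1.90725
a = ȳ − b·x̄ = 23.968 − 1.90725·9 = 6.80275
Set a + b·x = 17.37: x = (17.37 − 6.80275) / 1.90725 = 5.540569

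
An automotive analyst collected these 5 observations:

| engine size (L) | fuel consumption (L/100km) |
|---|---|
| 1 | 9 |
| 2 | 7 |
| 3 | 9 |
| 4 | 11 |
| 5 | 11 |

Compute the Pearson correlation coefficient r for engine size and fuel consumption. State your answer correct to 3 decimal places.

n = 5, Σx = 15, Σy = 47, Σxy = 149, Σx² = 55, Σy² = 453
Sxx = Σx² − (Σx)²/n = 55 − 45 = 10
Sxy = Σxy − (Σx)(Σy)/n = 149 − 141 = 8
Syy = Σy² − (Σy)²/n = 453 − 441.8 = 11.2
r = Sxy/√(Sxx·Syy) = 8/√(112) = 8/10.583005 = 0.755929

0.756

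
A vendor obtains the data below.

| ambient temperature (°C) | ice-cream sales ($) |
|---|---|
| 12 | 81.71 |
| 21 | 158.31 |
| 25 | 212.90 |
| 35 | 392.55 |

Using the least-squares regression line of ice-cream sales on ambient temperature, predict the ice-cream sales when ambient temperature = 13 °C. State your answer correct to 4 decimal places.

71.9599

n = 4, Σx = 93, Σy = 845.47, Σxy = 23366.78, Σx² = 2435
Sxx = Σx² − (Σx)²/n = 2435 − 2162.25 = 272.75
Sxy = Σxy − (Σx)(Σy)/n = 23366.78 − 19657.1775 = 3709.6025
b = Sxy/Sxx = 3709.6025/272.75 = 13.600742
a = ȳ − b·x̄ = 211.3675 − 13.600742·23.25 = -104.849762
ŷ(13) = a + b·13 = -104.849762 + 13.600742·13 = 71.959890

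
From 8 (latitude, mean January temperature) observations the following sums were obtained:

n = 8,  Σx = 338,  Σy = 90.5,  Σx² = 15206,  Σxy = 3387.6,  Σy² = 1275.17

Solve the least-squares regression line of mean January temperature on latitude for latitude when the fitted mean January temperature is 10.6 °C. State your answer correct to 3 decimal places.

43.762

Sxx = Σx² − (Σx)²/n = 15206 − 14280.5 = 925.5
Sxy = Σxy − (Σx)(Σy)/n = 3387.6 − 3823.625 = -436.025
b = Sxy/Sxx = -436.025/925.5 = -0.471124
a = ȳ − b·x̄ = 11.3125 − (-0.471124)·42.25 = 31.217477
Set a + b·x = 10.6: x = (10.6 − 31.217477) / (-0.471124) = 43.762342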